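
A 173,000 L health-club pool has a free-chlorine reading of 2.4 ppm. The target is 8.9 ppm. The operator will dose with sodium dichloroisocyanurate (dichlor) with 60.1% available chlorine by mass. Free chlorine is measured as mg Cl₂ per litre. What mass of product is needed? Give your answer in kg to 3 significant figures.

1.87 kg

Chlorine deficit: 8.9 − 2.4 = 6.5 ppm = 6.5 mg/L as Cl₂.
Cl₂ equivalent needed: 6.5 mg/L × 173,000 L = 1,124,000 mg = 1124 g.
Product at 60.1% available chlorine: 1124 / 0.601 = 1871 g.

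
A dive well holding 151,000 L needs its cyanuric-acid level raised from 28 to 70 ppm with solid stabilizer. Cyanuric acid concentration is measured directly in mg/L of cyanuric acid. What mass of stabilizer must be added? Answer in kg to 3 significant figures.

6.34 kg

CYA to add: (70 − 28) = 42 mg/L × 151,000 L = 6342 g cyanuric acid.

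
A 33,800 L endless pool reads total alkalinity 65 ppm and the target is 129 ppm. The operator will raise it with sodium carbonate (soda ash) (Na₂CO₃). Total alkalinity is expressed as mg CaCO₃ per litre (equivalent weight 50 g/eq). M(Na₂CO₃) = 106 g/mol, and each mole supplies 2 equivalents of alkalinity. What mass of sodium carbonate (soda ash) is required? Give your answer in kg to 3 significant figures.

2.29 kg

Alkalinity to add: (129 − 65) = 64 mg/L as CaCO₃ × 33,800 L = 2163 g as CaCO₃.
Equivalents: 2163 g ÷ 50 g/eq = 43.26 eq.
Each mole of Na₂CO₃ supplies 2 eq, so 43.26 / 2 = 21.63 mol.
Mass: 21.63 mol × 106 g/mol = 2293 g.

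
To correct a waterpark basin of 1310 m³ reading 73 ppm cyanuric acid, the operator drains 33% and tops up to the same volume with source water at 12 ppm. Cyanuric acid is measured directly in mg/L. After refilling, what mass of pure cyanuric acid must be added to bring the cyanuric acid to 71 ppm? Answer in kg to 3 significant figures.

23.8 kg

Volume: 1310 m³ = 1,310,000 L.
After draining 33% and refilling: 73 × 0.67 + 12 × 0.33 = 52.87 ppm.
Deficit to target: 71 − 52.87 = 18.13 mg/L.
Mass: 18.13 mg/L × 1,310,000 L = 23,750 g cyanuric acid.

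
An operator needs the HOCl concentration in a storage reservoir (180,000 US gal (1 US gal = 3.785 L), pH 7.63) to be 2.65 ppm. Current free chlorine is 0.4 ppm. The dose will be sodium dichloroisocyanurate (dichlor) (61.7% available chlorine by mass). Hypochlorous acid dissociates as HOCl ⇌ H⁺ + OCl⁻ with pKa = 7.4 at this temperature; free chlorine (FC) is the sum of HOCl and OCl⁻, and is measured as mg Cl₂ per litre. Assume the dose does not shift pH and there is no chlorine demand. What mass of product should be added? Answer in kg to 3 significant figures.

7.45 kg

Volume: 180,000 US gal × 3.785 L/gal = 681,300 L.
[OCl⁻]/[HOCl] = 10^(pH − pKa) = 10^(7.63 − 7.4) = 1.698; fraction as HOCl = 1/(1 + 1.698) = 0.3706.
Free chlorine required for 2.65 ppm HOCl: 2.65 / 0.3706 = 7.15 ppm.
FC to add: 7.15 − 0.4 = 6.75 mg/L as Cl₂.
Cl₂ equivalent: 6.75 mg/L × 681,300 L = 4599 g.
Product at 61.7% available Cl: 4599 / 0.617 = 7454 g.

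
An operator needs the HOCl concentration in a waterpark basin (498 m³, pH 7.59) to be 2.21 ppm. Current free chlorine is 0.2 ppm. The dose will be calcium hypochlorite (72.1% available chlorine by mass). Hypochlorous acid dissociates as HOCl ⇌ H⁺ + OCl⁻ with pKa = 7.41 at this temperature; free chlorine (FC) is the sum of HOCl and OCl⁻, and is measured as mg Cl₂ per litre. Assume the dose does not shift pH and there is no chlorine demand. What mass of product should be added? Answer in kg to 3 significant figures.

3.70 kg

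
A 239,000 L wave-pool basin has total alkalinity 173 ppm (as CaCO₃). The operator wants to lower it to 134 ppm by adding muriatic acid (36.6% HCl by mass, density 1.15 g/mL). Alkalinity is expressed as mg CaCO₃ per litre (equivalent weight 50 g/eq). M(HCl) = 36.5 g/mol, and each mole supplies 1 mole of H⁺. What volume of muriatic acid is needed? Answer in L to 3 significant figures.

Alkalinity to neutralize: (173 − 134) = 39 mg/L as CaCO₃ × 239,000 L = 9321 g as CaCO₃.
Equivalents of H⁺ required: 9321 ÷ 50 g/eq = 186.4 eq = 186.4 mol HCl.
Mass of HCl: 186.4 × 36.5 = 6804 g.
Mass of 36.6% solution: 6804 / 0.366 = 18,590 g.
Volume: 18,590 g ÷ 1.15 g/mL = 16,170 mL.

16.2 L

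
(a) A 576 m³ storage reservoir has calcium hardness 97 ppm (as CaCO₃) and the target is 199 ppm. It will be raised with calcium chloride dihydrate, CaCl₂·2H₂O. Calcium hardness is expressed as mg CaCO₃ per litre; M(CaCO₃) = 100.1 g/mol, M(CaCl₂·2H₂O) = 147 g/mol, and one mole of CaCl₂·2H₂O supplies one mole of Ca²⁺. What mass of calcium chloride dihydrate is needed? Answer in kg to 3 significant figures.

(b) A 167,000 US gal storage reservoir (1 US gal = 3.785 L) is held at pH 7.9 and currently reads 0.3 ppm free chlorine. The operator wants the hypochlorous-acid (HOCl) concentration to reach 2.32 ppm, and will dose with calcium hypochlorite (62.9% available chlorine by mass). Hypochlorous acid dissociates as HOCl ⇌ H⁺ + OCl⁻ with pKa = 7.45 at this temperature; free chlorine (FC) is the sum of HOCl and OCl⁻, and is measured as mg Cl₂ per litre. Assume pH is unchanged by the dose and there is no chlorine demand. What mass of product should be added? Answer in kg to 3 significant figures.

(a) 86.3 kg; (b) 8.60 kg

(a) Volume: 576 m³ = 576,000 L.
(a) Hardness to add: (199 − 97) = 102 mg/L as CaCO₃ × 576,000 L = 58,750 g as CaCO₃.
(a) Moles of Ca²⁺ (1 mol Ca²⁺ ≡ 1 mol CaCO₃): 58,750 / 100.1 g/mol = 586.9 mol.
(a) Mass of CaCl₂·2H₂O: 586.9 × 147 = 86,280 g.

(b) Volume: 167,000 US gal × 3.785 L/gal = 632,095 L.
(b) [OCl⁻]/[HOCl] = 10^(pH − pKa) = 10^(7.9 − 7.45) = 2.818; fraction as HOCl = 1/(1 + 2.818) = 0.2619.
(b) Free chlorine required for 2.32 ppm HOCl: 2.32 / 0.2619 = 8.859 ppm.
(b) FC to add: 8.859 − 0.3 = 8.559 mg/L as Cl₂.
(b) Cl₂ equivalent: 8.559 mg/L × 632,095 L = 5410 g.
(b) Product at 62.9% available Cl: 5410 / 0.629 = 8601 g.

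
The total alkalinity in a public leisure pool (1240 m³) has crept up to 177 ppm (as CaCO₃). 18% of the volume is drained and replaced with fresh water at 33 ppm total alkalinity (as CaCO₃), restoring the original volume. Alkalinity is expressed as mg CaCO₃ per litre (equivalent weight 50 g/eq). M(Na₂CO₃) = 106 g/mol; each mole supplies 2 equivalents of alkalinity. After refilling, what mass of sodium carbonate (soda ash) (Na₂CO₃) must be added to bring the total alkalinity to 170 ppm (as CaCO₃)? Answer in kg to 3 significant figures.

24.9 kg

Volume: 1240 m³ = 1,240,000 L.
After draining 18% and refilling: 177 × 0.82 + 33 × 0.18 = 151.08 ppm.
Deficit to target: 170 − 151.08 = 18.92 mg/L.
As CaCO₃: 18.92 mg/L × 1,240,000 L = 23,460 g; ÷ 50 g/eq ÷ 2 = 234.6 mol Na₂CO₃.
Mass: 234.6 × 106 = 24,870 g.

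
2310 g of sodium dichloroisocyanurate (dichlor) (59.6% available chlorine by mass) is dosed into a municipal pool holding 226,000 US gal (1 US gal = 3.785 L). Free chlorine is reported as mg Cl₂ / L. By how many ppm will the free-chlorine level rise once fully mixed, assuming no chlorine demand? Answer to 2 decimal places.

Volume: 226,000 US gal × 3.785 L/gal = 855,410 L.
Available chlorine delivered: 2310 g × 0.596 = 1377 g as Cl₂.
Concentration rise: 1377 g / 855,410 L = 1.609 mg/L = 1.61 ppm.

1.61 ppm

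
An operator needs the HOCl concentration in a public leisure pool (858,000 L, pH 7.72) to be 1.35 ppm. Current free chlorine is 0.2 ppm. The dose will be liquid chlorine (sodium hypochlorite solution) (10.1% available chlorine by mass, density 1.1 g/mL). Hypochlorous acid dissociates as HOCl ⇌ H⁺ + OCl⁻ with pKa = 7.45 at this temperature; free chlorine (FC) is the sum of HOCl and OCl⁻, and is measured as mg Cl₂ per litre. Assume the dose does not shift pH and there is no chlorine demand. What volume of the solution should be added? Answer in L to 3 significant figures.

28.3 L

[OCl⁻]/[HOCl] = 10^(pH − pKa) = 10^(7.72 − 7.45) = 1.862; fraction as HOCl = 1/(1 + 1.862) = 0.3494.
Free chlorine required for 1.35 ppm HOCl: 1.35 / 0.3494 = 3.864 ppm.
FC to add: 3.864 − 0.2 = 3.664 mg/L as Cl₂.
Cl₂ equivalent: 3.664 mg/L × 858,000 L = 3144 g.
Product at 10.1% available Cl: 3144 / 0.101 = 31,120 g.
Volume: 31,120 g ÷ 1.1 g/mL = 28,290 mL.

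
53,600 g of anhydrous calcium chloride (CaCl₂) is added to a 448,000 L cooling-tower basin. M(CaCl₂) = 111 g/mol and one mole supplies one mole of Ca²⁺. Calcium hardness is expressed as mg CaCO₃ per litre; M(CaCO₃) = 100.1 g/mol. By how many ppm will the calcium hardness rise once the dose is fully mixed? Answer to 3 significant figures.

108 ppm

Moles of Ca²⁺: 53,600 g ÷ 111 g/mol = 482.9 mol.
As CaCO₃: 482.9 mol × 100.1 g/mol = 48,340 g.
Rise: 48,340 g / 448,000 L × 1000 = 107.9 mg/L.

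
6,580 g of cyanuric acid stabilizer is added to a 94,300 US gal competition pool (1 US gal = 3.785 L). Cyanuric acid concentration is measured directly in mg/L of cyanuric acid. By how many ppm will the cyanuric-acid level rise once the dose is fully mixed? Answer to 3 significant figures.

18.4 ppm

Volume: 94,300 US gal × 3.785 L/gal = 356,926 L.
Rise: 6,580 g / 356,926 L × 1000 = 18.44 mg/L.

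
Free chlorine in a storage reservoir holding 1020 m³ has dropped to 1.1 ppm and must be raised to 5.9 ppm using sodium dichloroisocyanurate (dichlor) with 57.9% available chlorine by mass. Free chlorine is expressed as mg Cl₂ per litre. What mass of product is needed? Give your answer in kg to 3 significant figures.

Volume: 1020 m³ = 1,020,000 L.
Chlorine deficit: 5.9 − 1.1 = 4.8 ppm = 4.8 mg/L as Cl₂.
Cl₂ equivalent needed: 4.8 mg/L × 1,020,000 L = 4,896,000 mg = 4896 g.
Product at 57.9% available chlorine: 4896 / 0.579 = 8456 g.

8.46 kg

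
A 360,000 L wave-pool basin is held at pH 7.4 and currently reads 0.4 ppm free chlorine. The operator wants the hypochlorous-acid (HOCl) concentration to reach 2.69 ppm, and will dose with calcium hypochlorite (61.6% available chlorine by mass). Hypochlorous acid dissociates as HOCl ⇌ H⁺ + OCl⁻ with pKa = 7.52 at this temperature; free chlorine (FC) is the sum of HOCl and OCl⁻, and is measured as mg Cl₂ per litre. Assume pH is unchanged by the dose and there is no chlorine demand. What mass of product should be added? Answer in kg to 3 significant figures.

2.53 kg

[OCl⁻]/[HOCl] = 10^(pH − pKa) = 10^(7.4 − 7.52) = 0.7586; fraction as HOCl = 1/(1 + 0.7586) = 0.5686.
Free chlorine required for 2.69 ppm HOCl: 2.69 / 0.5686 = 4.731 ppm.
FC to add: 4.731 − 0.4 = 4.331 mg/L as Cl₂.
Cl₂ equivalent: 4.331 mg/L × 360,000 L = 1559 g.
Product at 61.6% available Cl: 1559 / 0.616 = 2531 g.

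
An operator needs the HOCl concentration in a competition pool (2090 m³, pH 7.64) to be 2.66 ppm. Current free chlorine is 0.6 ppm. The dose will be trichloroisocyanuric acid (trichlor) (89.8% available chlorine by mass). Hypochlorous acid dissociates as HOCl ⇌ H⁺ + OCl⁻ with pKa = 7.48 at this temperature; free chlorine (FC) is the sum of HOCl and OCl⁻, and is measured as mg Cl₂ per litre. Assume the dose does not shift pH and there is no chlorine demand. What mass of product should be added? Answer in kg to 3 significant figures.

13.7 kg

Volume: 2090 m³ = 2,090,000 L.
[OCl⁻]/[HOCl] = 10^(pH − pKa) = 10^(7.64 − 7.48) = 1.445; fraction as HOCl = 1/(1 + 1.445) = 0.4089.
Free chlorine required for 2.66 ppm HOCl: 2.66 / 0.4089 = 6.505 ppm.
FC to add: 6.505 − 0.6 = 5.905 mg/L as Cl₂.
Cl₂ equivalent: 5.905 mg/L × 2,090,000 L = 12,340 g.
Product at 89.8% available Cl: 12,340 / 0.898 = 13,740 g.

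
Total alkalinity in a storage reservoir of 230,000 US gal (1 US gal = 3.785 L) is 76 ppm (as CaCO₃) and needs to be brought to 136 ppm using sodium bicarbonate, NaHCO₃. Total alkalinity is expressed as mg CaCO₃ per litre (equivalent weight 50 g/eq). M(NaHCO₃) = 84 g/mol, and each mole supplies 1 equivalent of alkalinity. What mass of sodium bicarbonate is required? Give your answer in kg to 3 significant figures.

Volume: 230,000 US gal × 3.785 L/gal = 870,550 L.
Alkalinity to add: (136 − 76) = 60 mg/L as CaCO₃ × 870,550 L = 52,230 g as CaCO₃.
Equivalents: 52,230 g ÷ 50 g/eq = 1045 eq.
NaHCO₃ supplies 1 eq per mole → 1045 mol.
Mass: 1045 mol × 84 g/mol = 87,750 g.

87.8 kg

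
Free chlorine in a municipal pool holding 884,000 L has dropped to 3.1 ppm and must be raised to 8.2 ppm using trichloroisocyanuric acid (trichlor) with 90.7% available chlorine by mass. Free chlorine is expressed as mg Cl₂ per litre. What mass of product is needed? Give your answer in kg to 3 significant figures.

Chlorine deficit: 8.2 − 3.1 = 5.1 ppm = 5.1 mg/L as Cl₂.
Cl₂ equivalent needed: 5.1 mg/L × 884,000 L = 4,508,000 mg = 4508 g.
Product at 90.7% available chlorine: 4508 / 0.907 = 4971 g.

4.97 kg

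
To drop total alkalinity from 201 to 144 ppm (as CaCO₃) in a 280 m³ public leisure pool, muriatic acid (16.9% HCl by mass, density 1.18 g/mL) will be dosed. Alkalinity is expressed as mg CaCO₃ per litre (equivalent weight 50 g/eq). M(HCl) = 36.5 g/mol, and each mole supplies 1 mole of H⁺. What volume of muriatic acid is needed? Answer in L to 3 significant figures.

58.4 L

Volume: 280 m³ = 280,000 L.
Alkalinity to neutralize: (201 − 144) = 57 mg/L as CaCO₃ × 280,000 L = 15,960 g as CaCO₃.
Equivalents of H⁺ required: 15,960 ÷ 50 g/eq = 319.2 eq = 319.2 mol HCl.
Mass of HCl: 319.2 × 36.5 = 11,650 g.
Mass of 16.9% solution: 11,650 / 0.169 = 68,940 g.
Volume: 68,940 g ÷ 1.18 g/mL = 58,420 mL.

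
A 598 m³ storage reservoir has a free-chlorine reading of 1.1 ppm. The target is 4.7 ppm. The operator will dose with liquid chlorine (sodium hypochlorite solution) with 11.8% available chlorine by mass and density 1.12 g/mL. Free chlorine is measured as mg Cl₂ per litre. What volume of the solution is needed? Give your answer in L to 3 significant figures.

16.3 L

Volume: 598 m³ = 598,000 L.
Chlorine deficit: 4.7 − 1.1 = 3.6 ppm = 3.6 mg/L as Cl₂.
Cl₂ equivalent needed: 3.6 mg/L × 598,000 L = 2,153,000 mg = 2153 g.
Product at 11.8% available chlorine: 2153 / 0.118 = 18,240 g.
Volume at density 1.12 g/mL: 18,240 g ÷ 1.12 g/mL = 16,290 mL.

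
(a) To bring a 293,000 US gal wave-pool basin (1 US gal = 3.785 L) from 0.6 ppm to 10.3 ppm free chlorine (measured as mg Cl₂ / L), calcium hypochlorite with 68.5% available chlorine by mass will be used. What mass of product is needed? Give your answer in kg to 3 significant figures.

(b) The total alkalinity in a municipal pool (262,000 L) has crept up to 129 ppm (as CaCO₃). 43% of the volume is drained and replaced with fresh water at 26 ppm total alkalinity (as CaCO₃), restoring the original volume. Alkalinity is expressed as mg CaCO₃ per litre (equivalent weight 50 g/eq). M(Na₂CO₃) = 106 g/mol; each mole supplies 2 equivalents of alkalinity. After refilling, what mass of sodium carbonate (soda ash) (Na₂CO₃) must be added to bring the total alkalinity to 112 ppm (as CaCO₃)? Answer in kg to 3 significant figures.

(a) Volume: 293,000 US gal × 3.785 L/gal = 1,109,005 L.
(a) Chlorine deficit: 10.3 − 0.6 = 9.7 ppm = 9.7 mg/L as Cl₂.
(a) Cl₂ equivalent needed: 9.7 mg/L × 1,109,005 L = 10,760,000 mg = 10,760 g.
(a) Product at 68.5% available chlorine: 10,760 / 0.685 = 15,700 g.

(b) After draining 43% and refilling: 129 × 0.57 + 26 × 0.43 = 84.71 ppm.
(b) Deficit to target: 112 − 84.71 = 27.29 mg/L.
(b) As CaCO₃: 27.29 mg/L × 262,000 L = 7150 g; ÷ 50 g/eq ÷ 2 = 71.5 mol Na₂CO₃.
(b) Mass: 71.5 × 106 = 7579 g.

(a) 15.7 kg; (b) 7.58 kg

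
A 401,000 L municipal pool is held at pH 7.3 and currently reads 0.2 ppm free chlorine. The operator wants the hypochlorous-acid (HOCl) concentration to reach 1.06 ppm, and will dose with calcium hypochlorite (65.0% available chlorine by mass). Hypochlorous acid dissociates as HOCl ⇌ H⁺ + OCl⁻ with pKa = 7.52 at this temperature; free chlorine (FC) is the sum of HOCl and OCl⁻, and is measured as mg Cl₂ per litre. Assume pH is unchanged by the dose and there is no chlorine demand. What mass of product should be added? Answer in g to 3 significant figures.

[OCl⁻]/[HOCl] = 10^(pH − pKa) = 10^(7.3 − 7.52) = 0.6026; fraction as HOCl = 1/(1 + 0.6026) = 0.624.
Free chlorine required for 1.06 ppm HOCl: 1.06 / 0.624 = 1.699 ppm.
FC to add: 1.699 − 0.2 = 1.499 mg/L as Cl₂.
Cl₂ equivalent: 1.499 mg/L × 401,000 L = 601 g.
Product at 65.0% available Cl: 601 / 0.65 = 924.6 g.

925 g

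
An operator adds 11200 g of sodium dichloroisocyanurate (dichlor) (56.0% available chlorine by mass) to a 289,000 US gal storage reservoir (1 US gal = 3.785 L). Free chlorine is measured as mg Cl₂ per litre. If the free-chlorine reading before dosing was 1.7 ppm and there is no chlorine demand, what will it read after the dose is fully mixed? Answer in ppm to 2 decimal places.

7.43 ppm

Volume: 289,000 US gal × 3.785 L/gal = 1,093,865 L.
Available chlorine delivered: 11,200 g × 0.56 = 6272 g as Cl₂.
Concentration rise: 6272 g / 1,093,865 L = 5.734 mg/L = 5.73 ppm.
Final FC: 1.7 + 5.73 = 7.43 ppm.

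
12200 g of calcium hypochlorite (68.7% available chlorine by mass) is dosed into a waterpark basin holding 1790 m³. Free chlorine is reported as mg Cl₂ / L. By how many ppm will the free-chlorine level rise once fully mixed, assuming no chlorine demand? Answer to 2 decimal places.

4.68 ppm

Volume: 1790 m³ = 1,790,000 L.
Available chlorine delivered: 12,200 g × 0.687 = 8381 g as Cl₂.
Concentration rise: 8381 g / 1,790,000 L = 4.682 mg/L = 4.68 ppm.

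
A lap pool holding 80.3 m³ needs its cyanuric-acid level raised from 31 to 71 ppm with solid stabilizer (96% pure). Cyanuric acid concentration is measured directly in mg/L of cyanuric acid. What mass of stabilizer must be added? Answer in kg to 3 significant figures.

3.35 kg

Volume: 80.3 m³ = 80,300 L.
CYA to add: (71 − 31) = 40 mg/L × 80,300 L = 3212 g cyanuric acid.
At 96% purity: 3212 / 0.96 = 3346 g product.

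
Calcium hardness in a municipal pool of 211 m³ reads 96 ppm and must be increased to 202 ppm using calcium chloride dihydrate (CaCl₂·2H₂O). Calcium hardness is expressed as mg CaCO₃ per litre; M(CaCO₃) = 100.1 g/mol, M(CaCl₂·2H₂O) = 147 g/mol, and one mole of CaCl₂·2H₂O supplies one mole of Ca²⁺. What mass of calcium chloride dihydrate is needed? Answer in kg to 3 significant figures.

Volume: 211 m³ = 211,000 L.
Hardness to add: (202 − 96) = 106 mg/L as CaCO₃ × 211,000 L = 22,370 g as CaCO₃.
Moles of Ca²⁺ (1 mol Ca²⁺ ≡ 1 mol CaCO₃): 22,370 / 100.1 g/mol = 223.4 mol.
Mass of CaCl₂·2H₂O: 223.4 × 147 = 32,850 g.

32.8 kg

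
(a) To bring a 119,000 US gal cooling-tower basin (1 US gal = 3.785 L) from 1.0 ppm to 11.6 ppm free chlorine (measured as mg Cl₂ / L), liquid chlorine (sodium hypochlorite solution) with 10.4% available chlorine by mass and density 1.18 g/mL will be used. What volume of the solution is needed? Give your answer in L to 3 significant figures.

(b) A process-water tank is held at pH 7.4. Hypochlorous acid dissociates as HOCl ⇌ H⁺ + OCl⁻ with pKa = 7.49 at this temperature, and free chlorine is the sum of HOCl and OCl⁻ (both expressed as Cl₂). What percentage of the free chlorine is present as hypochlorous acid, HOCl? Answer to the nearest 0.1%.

(a) 38.9 L; (b) 55.2%

(a) Volume: 119,000 US gal × 3.785 L/gal = 450,415 L.
(a) Chlorine deficit: 11.6 − 1.0 = 10.6 ppm = 10.6 mg/L as Cl₂.
(a) Cl₂ equivalent needed: 10.6 mg/L × 450,415 L = 4,774,000 mg = 4774 g.
(a) Product at 10.4% available chlorine: 4774 / 0.104 = 45,910 g.
(a) Volume at density 1.18 g/mL: 45,910 g ÷ 1.18 g/mL = 38,900 mL.

(b) [OCl⁻]/[HOCl] = 10^(pH − pKa) = 10^(7.4 − 7.49) = 10^-0.09 = 0.8128.
(b) Fraction as HOCl = 1 / (1 + 0.8128) = 0.5516.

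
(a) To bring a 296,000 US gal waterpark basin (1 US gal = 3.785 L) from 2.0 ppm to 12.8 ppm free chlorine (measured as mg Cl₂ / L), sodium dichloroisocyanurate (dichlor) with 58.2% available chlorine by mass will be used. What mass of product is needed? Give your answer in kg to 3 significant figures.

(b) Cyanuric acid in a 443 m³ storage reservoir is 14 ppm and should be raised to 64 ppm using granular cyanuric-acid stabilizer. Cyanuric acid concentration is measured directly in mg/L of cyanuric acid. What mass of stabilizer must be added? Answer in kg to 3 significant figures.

(a) 20.8 kg; (b) 22.1 kg

(a) Volume: 296,000 US gal × 3.785 L/gal = 1,120,360 L.
(a) Chlorine deficit: 12.8 − 2.0 = 10.8 ppm = 10.8 mg/L as Cl₂.
(a) Cl₂ equivalent needed: 10.8 mg/L × 1,120,360 L = 12,100,000 mg = 12,100 g.
(a) Product at 58.2% available chlorine: 12,100 / 0.582 = 20,790 g.

(b) Volume: 443 m³ = 443,000 L.
(b) CYA to add: (64 − 14) = 50 mg/L × 443,000 L = 22,150 g cyanuric acid.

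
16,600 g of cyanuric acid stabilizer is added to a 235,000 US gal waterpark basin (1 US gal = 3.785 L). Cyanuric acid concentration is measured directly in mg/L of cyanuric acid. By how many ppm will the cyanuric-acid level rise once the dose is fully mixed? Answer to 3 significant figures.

18.7 ppm

Volume: 235,000 US gal × 3.785 L/gal = 889,475 L.
Rise: 16,600 g / 889,475 L × 1000 = 18.66 mg/L.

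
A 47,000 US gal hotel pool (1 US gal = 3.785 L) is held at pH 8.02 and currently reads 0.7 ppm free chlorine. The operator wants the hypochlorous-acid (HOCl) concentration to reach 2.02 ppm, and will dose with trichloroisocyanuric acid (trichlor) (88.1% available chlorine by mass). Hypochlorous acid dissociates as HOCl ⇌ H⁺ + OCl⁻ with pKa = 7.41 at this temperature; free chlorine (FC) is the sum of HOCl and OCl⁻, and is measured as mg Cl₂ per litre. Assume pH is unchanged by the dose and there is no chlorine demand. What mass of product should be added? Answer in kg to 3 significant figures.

Volume: 47,000 US gal × 3.785 L/gal = 177,895 L.
[OCl⁻]/[HOCl] = 10^(pH − pKa) = 10^(8.02 − 7.41) = 4.074; fraction as HOCl = 1/(1 + 4.074) = 0.1971.
Free chlorine required for 2.02 ppm HOCl: 2.02 / 0.1971 = 10.25 ppm.
FC to add: 10.25 − 0.7 = 9.549 mg/L as Cl₂.
Cl₂ equivalent: 9.549 mg/L × 177,895 L = 1699 g.
Product at 88.1% available Cl: 1699 / 0.881 = 1928 g.

1.93 kg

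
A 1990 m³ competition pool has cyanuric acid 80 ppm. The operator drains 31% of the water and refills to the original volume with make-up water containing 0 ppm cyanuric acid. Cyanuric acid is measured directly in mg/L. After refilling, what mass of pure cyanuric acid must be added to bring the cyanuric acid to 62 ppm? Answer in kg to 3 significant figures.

13.5 kg

Volume: 1990 m³ = 1,990,000 L.
After draining 31% and refilling: 80 × 0.69 + 0 × 0.31 = 55.2 ppm.
Deficit to target: 62 − 55.2 = 6.8 mg/L.
Mass: 6.8 mg/L × 1,990,000 L = 13,530 g cyanuric acid.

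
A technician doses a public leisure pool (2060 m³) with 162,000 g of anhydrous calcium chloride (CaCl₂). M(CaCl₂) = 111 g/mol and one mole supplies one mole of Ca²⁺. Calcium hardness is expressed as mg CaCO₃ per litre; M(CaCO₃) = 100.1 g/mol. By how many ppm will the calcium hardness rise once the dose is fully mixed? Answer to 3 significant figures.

Volume: 2060 m³ = 2,060,000 L.
Moles of Ca²⁺: 162,000 g ÷ 111 g/mol = 1459 mol.
As CaCO₃: 1459 mol × 100.1 g/mol = 146,100 g.
Rise: 146,100 g / 2,060,000 L × 1000 = 70.92 mg/L.

70.9 ppm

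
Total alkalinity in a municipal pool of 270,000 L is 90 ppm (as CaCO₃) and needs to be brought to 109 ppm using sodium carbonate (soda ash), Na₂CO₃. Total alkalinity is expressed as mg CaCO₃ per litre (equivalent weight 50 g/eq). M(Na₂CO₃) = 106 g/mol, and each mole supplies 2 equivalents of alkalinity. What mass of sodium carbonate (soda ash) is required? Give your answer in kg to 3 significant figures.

5.44 kg

Alkalinity to add: (109 − 90) = 19 mg/L as CaCO₃ × 270,000 L = 5130 g as CaCO₃.
Equivalents: 5130 g ÷ 50 g/eq = 102.6 eq.
Each mole of Na₂CO₃ supplies 2 eq, so 102.6 / 2 = 51.3 mol.
Mass: 51.3 mol × 106 g/mol = 5438 g.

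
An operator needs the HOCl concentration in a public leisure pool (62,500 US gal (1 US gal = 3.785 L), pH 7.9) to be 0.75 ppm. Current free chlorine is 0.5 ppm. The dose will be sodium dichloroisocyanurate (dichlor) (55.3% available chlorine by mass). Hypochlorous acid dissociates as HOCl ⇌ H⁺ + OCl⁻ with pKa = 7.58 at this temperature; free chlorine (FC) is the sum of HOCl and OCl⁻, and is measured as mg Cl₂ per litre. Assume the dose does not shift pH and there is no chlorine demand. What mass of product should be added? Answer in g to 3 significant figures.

777 g

Volume: 62,500 US gal × 3.785 L/gal = 236,562 L.
[OCl⁻]/[HOCl] = 10^(pH − pKa) = 10^(7.9 − 7.58) = 2.089; fraction as HOCl = 1/(1 + 2.089) = 0.3237.
Free chlorine required for 0.75 ppm HOCl: 0.75 / 0.3237 = 2.317 ppm.
FC to add: 2.317 − 0.5 = 1.817 mg/L as Cl₂.
Cl₂ equivalent: 1.817 mg/L × 236,562 L = 429.8 g.
Product at 55.3% available Cl: 429.8 / 0.553 = 777.3 g.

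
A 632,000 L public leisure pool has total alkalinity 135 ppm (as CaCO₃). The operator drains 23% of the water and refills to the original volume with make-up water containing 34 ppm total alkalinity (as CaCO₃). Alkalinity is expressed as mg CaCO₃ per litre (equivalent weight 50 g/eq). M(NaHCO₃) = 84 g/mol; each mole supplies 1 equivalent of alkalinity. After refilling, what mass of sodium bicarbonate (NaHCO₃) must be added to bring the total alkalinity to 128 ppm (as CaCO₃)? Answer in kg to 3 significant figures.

After draining 23% and refilling: 135 × 0.77 + 34 × 0.23 = 111.77 ppm.
Deficit to target: 128 − 111.77 = 16.23 mg/L.
As CaCO₃: 16.23 mg/L × 632,000 L = 10,260 g; ÷ 50 g/eq ÷ 1 = 205.1 mol NaHCO₃.
Mass: 205.1 × 84 = 17,230 g.

17.2 kg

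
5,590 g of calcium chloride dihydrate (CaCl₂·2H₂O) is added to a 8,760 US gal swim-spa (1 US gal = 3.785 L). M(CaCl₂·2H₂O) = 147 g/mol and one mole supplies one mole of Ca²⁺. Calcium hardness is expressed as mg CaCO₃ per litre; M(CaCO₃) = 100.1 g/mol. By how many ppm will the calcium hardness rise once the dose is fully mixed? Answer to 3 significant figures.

115 ppm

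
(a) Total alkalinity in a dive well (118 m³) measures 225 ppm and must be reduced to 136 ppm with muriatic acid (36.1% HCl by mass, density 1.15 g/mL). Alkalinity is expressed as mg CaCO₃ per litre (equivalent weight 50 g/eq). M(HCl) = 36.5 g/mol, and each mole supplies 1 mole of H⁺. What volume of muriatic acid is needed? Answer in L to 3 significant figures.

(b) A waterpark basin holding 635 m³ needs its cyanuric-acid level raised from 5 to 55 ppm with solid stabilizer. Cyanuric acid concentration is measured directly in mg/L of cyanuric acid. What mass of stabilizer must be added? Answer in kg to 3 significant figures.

(a) 18.5 L; (b) 31.8 kg

(a) Volume: 118 m³ = 118,000 L.
(a) Alkalinity to neutralize: (225 − 136) = 89 mg/L as CaCO₃ × 118,000 L = 10,500 g as CaCO₃.
(a) Equivalents of H⁺ required: 10,500 ÷ 50 g/eq = 210 eq = 210 mol HCl.
(a) Mass of HCl: 210 × 36.5 = 7666 g.
(a) Mass of 36.1% solution: 7666 / 0.361 = 21,240 g.
(a) Volume: 21,240 g ÷ 1.15 g/mL = 18,470 mL.

(b) Volume: 635 m³ = 635,000 L.
(b) CYA to add: (55 − 5) = 50 mg/L × 635,000 L = 31,750 g cyanuric acid.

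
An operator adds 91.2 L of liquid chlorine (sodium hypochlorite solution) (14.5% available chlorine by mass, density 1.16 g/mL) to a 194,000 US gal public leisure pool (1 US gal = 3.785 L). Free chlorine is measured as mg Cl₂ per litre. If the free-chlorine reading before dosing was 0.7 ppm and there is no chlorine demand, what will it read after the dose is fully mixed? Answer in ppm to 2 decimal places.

Volume: 194,000 US gal × 3.785 L/gal = 734,290 L.
Mass of solution: 91.2 L × 1000 mL/L × 1.16 g/mL = 105,800 g.
Available chlorine delivered: 105,800 g × 0.145 = 15,340 g as Cl₂.
Concentration rise: 15,340 g / 734,290 L = 20.89 mg/L = 20.89 ppm.
Final FC: 0.7 + 20.89 = 21.59 ppm.

21.59 ppm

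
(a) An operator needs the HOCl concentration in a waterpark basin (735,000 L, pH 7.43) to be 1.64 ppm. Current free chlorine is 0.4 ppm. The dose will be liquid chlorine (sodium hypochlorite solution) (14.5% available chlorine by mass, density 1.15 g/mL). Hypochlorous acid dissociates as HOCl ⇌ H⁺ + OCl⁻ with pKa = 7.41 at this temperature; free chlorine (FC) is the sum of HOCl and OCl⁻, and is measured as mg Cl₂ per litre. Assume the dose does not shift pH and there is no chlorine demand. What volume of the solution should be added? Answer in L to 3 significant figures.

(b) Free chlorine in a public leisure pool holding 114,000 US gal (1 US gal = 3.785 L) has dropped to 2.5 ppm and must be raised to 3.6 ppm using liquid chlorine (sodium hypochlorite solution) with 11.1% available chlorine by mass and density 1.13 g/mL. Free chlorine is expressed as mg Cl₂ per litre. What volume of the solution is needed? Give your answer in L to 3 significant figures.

(a) [OCl⁻]/[HOCl] = 10^(pH − pKa) = 10^(7.43 − 7.41) = 1.047; fraction as HOCl = 1/(1 + 1.047) = 0.4885.
(a) Free chlorine required for 1.64 ppm HOCl: 1.64 / 0.4885 = 3.357 ppm.
(a) FC to add: 3.357 − 0.4 = 2.957 mg/L as Cl₂.
(a) Cl₂ equivalent: 2.957 mg/L × 735,000 L = 2174 g.
(a) Product at 14.5% available Cl: 2174 / 0.145 = 14,990 g.
(a) Volume: 14,990 g ÷ 1.15 g/mL = 13,040 mL.

(b) Volume: 114,000 US gal × 3.785 L/gal = 431,490 L.
(b) Chlorine deficit: 3.6 − 2.5 = 1.1 ppm = 1.1 mg/L as Cl₂.
(b) Cl₂ equivalent needed: 1.1 mg/L × 431,490 L = 474,600 mg = 474.6 g.
(b) Product at 11.1% available chlorine: 474.6 / 0.111 = 4276 g.
(b) Volume at density 1.13 g/mL: 4276 g ÷ 1.13 g/mL = 3784 mL.

(a) 13.0 L; (b) 3.78 L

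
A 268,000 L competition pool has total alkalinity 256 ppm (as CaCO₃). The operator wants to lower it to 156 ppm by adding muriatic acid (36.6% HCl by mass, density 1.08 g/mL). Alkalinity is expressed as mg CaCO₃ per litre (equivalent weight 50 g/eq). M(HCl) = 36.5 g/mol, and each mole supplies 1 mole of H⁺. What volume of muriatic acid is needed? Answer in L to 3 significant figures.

49.5 L

Alkalinity to neutralize: (256 − 156) = 100 mg/L as CaCO₃ × 268,000 L = 26,800 g as CaCO₃.
Equivalents of H⁺ required: 26,800 ÷ 50 g/eq = 536 eq = 536 mol HCl.
Mass of HCl: 536 × 36.5 = 19,560 g.
Mass of 36.6% solution: 19,560 / 0.366 = 53,450 g.
Volume: 53,450 g ÷ 1.08 g/mL = 49,490 mL.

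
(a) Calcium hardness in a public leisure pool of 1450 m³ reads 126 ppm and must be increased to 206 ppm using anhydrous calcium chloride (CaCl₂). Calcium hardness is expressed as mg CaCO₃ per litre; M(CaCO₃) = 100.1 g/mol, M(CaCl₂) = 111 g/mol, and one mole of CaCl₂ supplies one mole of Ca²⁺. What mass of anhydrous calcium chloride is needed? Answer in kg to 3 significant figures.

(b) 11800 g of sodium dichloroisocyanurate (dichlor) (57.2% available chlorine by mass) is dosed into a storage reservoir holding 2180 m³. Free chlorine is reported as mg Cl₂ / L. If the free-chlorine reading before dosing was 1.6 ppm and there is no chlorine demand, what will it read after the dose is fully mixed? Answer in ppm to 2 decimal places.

(a) 129 kg; (b) 4.70 ppm

(a) Volume: 1450 m³ = 1,450,000 L.
(a) Hardness to add: (206 − 126) = 80 mg/L as CaCO₃ × 1,450,000 L = 116,000 g as CaCO₃.
(a) Moles of Ca²⁺ (1 mol Ca²⁺ ≡ 1 mol CaCO₃): 116,000 / 100.1 g/mol = 1159 mol.
(a) Mass of CaCl₂: 1159 × 111 = 128,600 g.

(b) Volume: 2180 m³ = 2,180,000 L.
(b) Available chlorine delivered: 11,800 g × 0.572 = 6750 g as Cl₂.
(b) Concentration rise: 6750 g / 2,180,000 L = 3.096 mg/L = 3.10 ppm.
(b) Final FC: 1.6 + 3.10 = 4.70 ppm.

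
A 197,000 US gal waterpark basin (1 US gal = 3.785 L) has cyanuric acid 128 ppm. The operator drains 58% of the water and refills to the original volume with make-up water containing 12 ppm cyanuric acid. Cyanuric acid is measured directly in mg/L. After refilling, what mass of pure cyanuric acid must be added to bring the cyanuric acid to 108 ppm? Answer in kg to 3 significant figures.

35.3 kg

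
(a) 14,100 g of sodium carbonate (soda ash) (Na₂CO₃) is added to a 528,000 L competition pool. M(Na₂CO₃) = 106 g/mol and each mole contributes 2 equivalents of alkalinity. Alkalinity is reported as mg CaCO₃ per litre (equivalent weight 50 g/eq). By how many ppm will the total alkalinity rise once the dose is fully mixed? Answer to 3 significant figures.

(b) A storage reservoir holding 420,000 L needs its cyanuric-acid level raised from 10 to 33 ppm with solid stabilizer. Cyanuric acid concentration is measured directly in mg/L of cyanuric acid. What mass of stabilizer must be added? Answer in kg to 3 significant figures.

(a) Moles of Na₂CO₃: 14,100 g ÷ 106 g/mol = 133 mol → 266 eq of alkalinity.
(a) As CaCO₃: 266 eq × 50 g/eq = 13,300 g.
(a) Rise: 13,300 g / 528,000 L × 1000 = 25.19 mg/L.

(b) CYA to add: (33 − 10) = 23 mg/L × 420,000 L = 9660 g cyanuric acid.

(a) 25.2 ppm; (b) 9.66 kg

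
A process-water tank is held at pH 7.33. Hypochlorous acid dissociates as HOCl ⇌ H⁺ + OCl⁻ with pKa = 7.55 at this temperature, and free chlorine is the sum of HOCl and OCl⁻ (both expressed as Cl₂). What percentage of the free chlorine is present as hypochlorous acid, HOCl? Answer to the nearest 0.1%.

62.4%

[OCl⁻]/[HOCl] = 10^(pH − pKa) = 10^(7.33 − 7.55) = 10^-0.22 = 0.6026.
Fraction as HOCl = 1 / (1 + 0.6026) = 0.624.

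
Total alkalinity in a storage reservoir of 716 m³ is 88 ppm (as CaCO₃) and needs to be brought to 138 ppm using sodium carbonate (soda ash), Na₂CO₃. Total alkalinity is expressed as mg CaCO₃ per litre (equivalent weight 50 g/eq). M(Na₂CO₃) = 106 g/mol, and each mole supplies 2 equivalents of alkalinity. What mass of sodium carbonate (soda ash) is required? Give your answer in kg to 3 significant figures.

Volume: 716 m³ = 716,000 L.
Alkalinity to add: (138 − 88) = 50 mg/L as CaCO₃ × 716,000 L = 35,800 g as CaCO₃.
Equivalents: 35,800 g ÷ 50 g/eq = 716 eq.
Each mole of Na₂CO₃ supplies 2 eq, so 716 / 2 = 358 mol.
Mass: 358 mol × 106 g/mol = 37,950 g.

37.9 kg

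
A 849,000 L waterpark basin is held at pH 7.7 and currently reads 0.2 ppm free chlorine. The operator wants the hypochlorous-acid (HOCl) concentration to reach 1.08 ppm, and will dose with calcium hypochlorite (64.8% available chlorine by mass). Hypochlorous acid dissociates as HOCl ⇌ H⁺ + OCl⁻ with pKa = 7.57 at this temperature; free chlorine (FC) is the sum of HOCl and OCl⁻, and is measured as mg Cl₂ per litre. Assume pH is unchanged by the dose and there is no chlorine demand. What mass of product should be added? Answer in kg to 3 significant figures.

3.06 kg

[OCl⁻]/[HOCl] = 10^(pH − pKa) = 10^(7.7 − 7.57) = 1.349; fraction as HOCl = 1/(1 + 1.349) = 0.4257.
Free chlorine required for 1.08 ppm HOCl: 1.08 / 0.4257 = 2.537 ppm.
FC to add: 2.537 − 0.2 = 2.337 mg/L as Cl₂.
Cl₂ equivalent: 2.337 mg/L × 849,000 L = 1984 g.
Product at 64.8% available Cl: 1984 / 0.648 = 3062 g.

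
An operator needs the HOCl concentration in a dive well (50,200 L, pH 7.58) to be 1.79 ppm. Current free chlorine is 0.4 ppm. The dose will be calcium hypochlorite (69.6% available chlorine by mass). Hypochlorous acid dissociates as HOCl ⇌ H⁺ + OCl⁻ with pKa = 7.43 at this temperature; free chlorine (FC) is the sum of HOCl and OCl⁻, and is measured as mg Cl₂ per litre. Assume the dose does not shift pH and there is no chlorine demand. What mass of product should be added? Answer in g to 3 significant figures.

283 g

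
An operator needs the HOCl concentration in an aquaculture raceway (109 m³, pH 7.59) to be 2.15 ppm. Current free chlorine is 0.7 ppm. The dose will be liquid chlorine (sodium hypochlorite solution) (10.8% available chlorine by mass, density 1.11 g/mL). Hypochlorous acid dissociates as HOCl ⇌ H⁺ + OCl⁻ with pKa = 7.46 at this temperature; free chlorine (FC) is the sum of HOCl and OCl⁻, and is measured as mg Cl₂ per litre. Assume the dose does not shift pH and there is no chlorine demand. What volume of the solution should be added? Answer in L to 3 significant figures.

3.96 L

Volume: 109 m³ = 109,000 L.
[OCl⁻]/[HOCl] = 10^(pH − pKa) = 10^(7.59 − 7.46) = 1.349; fraction as HOCl = 1/(1 + 1.349) = 0.4257.
Free chlorine required for 2.15 ppm HOCl: 2.15 / 0.4257 = 5.05 ppm.
FC to add: 5.05 − 0.7 = 4.35 mg/L as Cl₂.
Cl₂ equivalent: 4.35 mg/L × 109,000 L = 474.2 g.
Product at 10.8% available Cl: 474.2 / 0.108 = 4391 g.
Volume: 4391 g ÷ 1.11 g/mL = 3955 mL.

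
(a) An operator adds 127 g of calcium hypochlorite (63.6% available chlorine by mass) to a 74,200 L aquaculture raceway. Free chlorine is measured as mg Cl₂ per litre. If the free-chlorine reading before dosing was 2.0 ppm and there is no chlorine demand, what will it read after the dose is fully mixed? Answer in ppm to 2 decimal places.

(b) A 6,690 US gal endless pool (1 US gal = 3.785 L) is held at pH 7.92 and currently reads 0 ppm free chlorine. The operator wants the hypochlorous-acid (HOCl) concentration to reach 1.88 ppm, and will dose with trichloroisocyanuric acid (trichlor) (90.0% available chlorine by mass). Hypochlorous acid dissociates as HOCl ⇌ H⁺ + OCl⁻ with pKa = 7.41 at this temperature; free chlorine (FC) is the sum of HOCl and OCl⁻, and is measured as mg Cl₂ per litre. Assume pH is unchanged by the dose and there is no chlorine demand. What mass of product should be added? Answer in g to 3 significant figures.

(a) 3.09 ppm; (b) 224 g

(a) Available chlorine delivered: 127 g × 0.636 = 80.77 g as Cl₂.
(a) Concentration rise: 80.77 g / 74,200 L = 1.089 mg/L = 1.09 ppm.
(a) Final FC: 2.0 + 1.09 = 3.09 ppm.

(b) Volume: 6,690 US gal × 3.785 L/gal = 25,322 L.
(b) [OCl⁻]/[HOCl] = 10^(pH − pKa) = 10^(7.92 − 7.41) = 3.236; fraction as HOCl = 1/(1 + 3.236) = 0.2361.
(b) Free chlorine required for 1.88 ppm HOCl: 1.88 / 0.2361 = 7.964 ppm.
(b) FC to add: 7.964 − 0 = 7.964 mg/L as Cl₂.
(b) Cl₂ equivalent: 7.964 mg/L × 25,322 L = 201.7 g.
(b) Product at 90.0% available Cl: 201.7 / 0.9 = 224.1 g.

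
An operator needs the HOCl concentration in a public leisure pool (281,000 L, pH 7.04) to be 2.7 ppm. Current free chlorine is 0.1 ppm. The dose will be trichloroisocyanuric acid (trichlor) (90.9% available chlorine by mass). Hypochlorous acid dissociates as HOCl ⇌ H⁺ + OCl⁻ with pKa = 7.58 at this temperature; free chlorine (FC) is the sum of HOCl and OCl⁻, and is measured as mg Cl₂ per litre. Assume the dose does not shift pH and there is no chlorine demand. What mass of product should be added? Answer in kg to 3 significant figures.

[OCl⁻]/[HOCl] = 10^(pH − pKa) = 10^(7.04 − 7.58) = 0.2884; fraction as HOCl = 1/(1 + 0.2884) = 0.7762.
Free chlorine required for 2.7 ppm HOCl: 2.7 / 0.7762 = 3.479 ppm.
FC to add: 3.479 − 0.1 = 3.379 mg/L as Cl₂.
Cl₂ equivalent: 3.379 mg/L × 281,000 L = 949.4 g.
Product at 90.9% available Cl: 949.4 / 0.909 = 1044 g.

1.04 kg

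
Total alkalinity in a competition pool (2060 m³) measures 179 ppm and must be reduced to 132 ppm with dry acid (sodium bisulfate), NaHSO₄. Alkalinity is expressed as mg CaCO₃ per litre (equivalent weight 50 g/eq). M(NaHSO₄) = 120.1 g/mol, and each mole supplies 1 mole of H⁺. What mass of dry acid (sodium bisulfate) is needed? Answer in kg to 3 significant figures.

Volume: 2060 m³ = 2,060,000 L.
Alkalinity to neutralize: (179 − 132) = 47 mg/L as CaCO₃ × 2,060,000 L = 96,820 g as CaCO₃.
Equivalents of H⁺ required: 96,820 ÷ 50 g/eq = 1936 eq = 1936 mol NaHSO₄.
Mass of NaHSO₄: 1936 × 120.1 = 232,600 g.

233 kg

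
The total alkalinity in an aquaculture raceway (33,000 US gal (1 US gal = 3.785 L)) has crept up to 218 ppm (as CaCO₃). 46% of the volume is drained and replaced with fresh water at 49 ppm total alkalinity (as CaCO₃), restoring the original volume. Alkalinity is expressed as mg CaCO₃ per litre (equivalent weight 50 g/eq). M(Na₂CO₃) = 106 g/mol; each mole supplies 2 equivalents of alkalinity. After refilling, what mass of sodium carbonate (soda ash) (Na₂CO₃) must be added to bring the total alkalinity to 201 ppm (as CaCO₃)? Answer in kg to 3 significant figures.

8.04 kg

Volume: 33,000 US gal × 3.785 L/gal = 124,905 L.
After draining 46% and refilling: 218 × 0.54 + 49 × 0.46 = 140.26 ppm.
Deficit to target: 201 − 140.26 = 60.74 mg/L.
As CaCO₃: 60.74 mg/L × 124,905 L = 7587 g; ÷ 50 g/eq ÷ 2 = 75.87 mol Na₂CO₃.
Mass: 75.87 × 106 = 8042 g.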